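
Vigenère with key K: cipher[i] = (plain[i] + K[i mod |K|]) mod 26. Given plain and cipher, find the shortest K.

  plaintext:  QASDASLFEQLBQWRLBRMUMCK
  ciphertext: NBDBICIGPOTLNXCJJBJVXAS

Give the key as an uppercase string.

  i= 0: N-Q = 23 → X
  i= 1: B-A =  1 → B
  i= 2: D-S = 11 → L
  i= 3: B-D = 24 → Y
  i= 4: I-A =  8 → I
  i= 5: C-S = 10 → K
  i= 6: I-L = 23 → X
  i= 7: G-F =  1 → B
  i= 8: P-E = 11 → L
  i= 9: O-Q = 24 → Y
  i=10: T-L =  8 → I
  i=11: L-B = 10 → K
  i=12: N-Q = 23 → X
  i=13: X-W =  1 → B
  i=14: C-R = 11 → L
  i=15: J-L = 24 → Y
  i=16: J-B =  8 → I
  i=17: B-R = 10 → K
  i=18: J-M = 23 → X
  i=19: V-U =  1 → B
  i=20: X-M = 11 → L
  i=21: A-C = 24 → Y
  i=22: S-K =  8 → I
  shifts repeat with period 6: XBLYIK

XBLYIK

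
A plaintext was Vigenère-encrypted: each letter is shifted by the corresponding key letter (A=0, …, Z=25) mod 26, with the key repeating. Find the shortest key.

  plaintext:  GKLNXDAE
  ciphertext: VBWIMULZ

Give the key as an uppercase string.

  i= 0: V-G = 15 → P
  i= 1: B-K = 17 → R
  i= 2: W-L = 11 → L
  i= 3: I-N = 21 → V
  i= 4: M-X = 15 → P
  i= 5: U-D = 17 → R
  i= 6: L-A = 11 → L
  i= 7: Z-E = 21 → V
  shifts repeat with period 4: PRLV

PRLV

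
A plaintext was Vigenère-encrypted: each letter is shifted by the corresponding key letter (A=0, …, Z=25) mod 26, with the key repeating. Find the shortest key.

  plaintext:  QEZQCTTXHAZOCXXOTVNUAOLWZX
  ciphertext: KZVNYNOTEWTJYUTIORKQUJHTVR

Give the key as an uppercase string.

  i= 0: K-Q = 20 → U
  i= 1: Z-E = 21 → V
  i= 2: V-Z = 22 → W
  i= 3: N-Q = 23 → X
  i= 4: Y-C = 22 → W
  i= 5: N-T = 20 → U
  i= 6: O-T = 21 → V
  i= 7: T-X = 22 → W
  i= 8: E-H = 23 → X
  i= 9: W-A = 22 → W
  i=10: T-Z = 20 → U
  i=11: J-O = 21 → V
  i=12: Y-C = 22 → W
  i=13: U-X = 23 → X
  i=14: T-X = 22 → W
  i=15: I-O = 20 → U
  i=16: O-T = 21 → V
  i=17: R-V = 22 → W
  i=18: K-N = 23 → X
  i=19: Q-U = 22 → W
  i=20: U-A = 20 → U
  i=21: J-O = 21 → V
  i=22: H-L = 22 → W
  i=23: T-W = 23 → X
  i=24: V-Z = 22 → W
  i=25: R-X = 20 → U
  shifts repeat with period 5: UVWXW

UVWXW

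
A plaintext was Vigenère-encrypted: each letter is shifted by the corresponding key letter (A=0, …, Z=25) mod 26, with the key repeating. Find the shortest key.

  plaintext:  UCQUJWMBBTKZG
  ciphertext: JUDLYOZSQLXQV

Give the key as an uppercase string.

PSNR

  i= 0: J-U = 15 → P
  i= 1: U-C = 18 → S
  i= 2: D-Q = 13 → N
  i= 3: L-U = 17 → R
  i= 4: Y-J = 15 → P
  i= 5: O-W = 18 → S
  i= 6: Z-M = 13 → N
  i= 7: S-B = 17 → R
  i= 8: Q-B = 15 → P
  i= 9: L-T = 18 → S
  i=10: X-K = 13 → N
  i=11: Q-Z = 17 → R
  i=12: V-G = 15 → P
  shifts repeat with period 4: PSNR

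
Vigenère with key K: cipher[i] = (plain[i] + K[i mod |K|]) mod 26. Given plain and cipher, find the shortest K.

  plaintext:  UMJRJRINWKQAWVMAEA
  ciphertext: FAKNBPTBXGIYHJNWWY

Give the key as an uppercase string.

  i= 0: F-U = 11 → L
  i= 1: A-M = 14 → O
  i= 2: K-J =  1 → B
  i= 3: N-R = 22 → W
  i= 4: B-J = 18 → S
  i= 5: P-R = 24 → Y
  i= 6: T-I = 11 → L
  i= 7: B-N = 14 → O
  i= 8: X-W =  1 → B
  i= 9: G-K = 22 → W
  i=10: I-Q = 18 → S
  i=11: Y-A = 24 → Y
  i=12: H-W = 11 → L
  i=13: J-V = 14 → O
  i=14: N-M =  1 → B
  i=15: W-A = 22 → W
  i=16: W-E = 18 → S
  i=17: Y-A = 24 → Y
  shifts repeat with period 6: LOBWSY

LOBWSY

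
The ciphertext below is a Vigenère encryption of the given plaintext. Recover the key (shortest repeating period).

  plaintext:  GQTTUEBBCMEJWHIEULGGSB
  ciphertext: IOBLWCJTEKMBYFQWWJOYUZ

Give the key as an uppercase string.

CYIS

  i= 0: I-G =  2 → C
  i= 1: O-Q = 24 → Y
  i= 2: B-T =  8 → I
  i= 3: L-T = 18 → S
  i= 4: W-U =  2 → C
  i= 5: C-E = 24 → Y
  i= 6: J-B =  8 → I
  i= 7: T-B = 18 → S
  i= 8: E-C =  2 → C
  i= 9: K-M = 24 → Y
  i=10: M-E =  8 → I
  i=11: B-J = 18 → S
  i=12: Y-W =  2 → C
  i=13: F-H = 24 → Y
  i=14: Q-I =  8 → I
  i=15: W-E = 18 → S
  i=16: W-U =  2 → C
  i=17: J-L = 24 → Y
  i=18: O-G =  8 → I
  i=19: Y-G = 18 → S
  i=20: U-S =  2 → C
  i=21: Z-B = 24 → Y
  shifts repeat with period 4: CYIS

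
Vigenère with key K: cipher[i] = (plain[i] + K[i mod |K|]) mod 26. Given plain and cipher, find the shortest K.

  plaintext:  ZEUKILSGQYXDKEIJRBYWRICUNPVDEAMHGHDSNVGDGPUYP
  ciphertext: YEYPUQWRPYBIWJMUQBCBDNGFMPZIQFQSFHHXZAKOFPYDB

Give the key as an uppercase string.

  i= 0: Y-Z = 25 → Z
  i= 1: E-E =  0 → A
  i= 2: Y-U =  4 → E
  i= 3: P-K =  5 → F
  i= 4: U-I = 12 → M
  i= 5: Q-L =  5 → F
  i= 6: W-S =  4 → E
  i= 7: R-G = 11 → L
  i= 8: P-Q = 25 → Z
  i= 9: Y-Y =  0 → A
  i=10: B-X =  4 → E
  i=11: I-D =  5 → F
  i=12: W-K = 12 → M
  i=13: J-E =  5 → F
  i=14: M-I =  4 → E
  i=15: U-J = 11 → L
  i=16: Q-R = 25 → Z
  i=17: B-B =  0 → A
  i=18: C-Y =  4 → E
  i=19: B-W =  5 → F
  i=20: D-R = 12 → M
  i=21: N-I =  5 → F
  i=22: G-C =  4 → E
  i=23: F-U = 11 → L
  i=24: M-N = 25 → Z
  i=25: P-P =  0 → A
  i=26: Z-V =  4 → E
  i=27: I-D =  5 → F
  i=28: Q-E = 12 → M
  i=29: F-A =  5 → F
  i=30: Q-M =  4 → E
  i=31: S-H = 11 → L
  i=32: F-G = 25 → Z
  i=33: H-H =  0 → A
  i=34: H-D =  4 → E
  i=35: X-S =  5 → F
  i=36: Z-N = 12 → M
  i=37: A-V =  5 → F
  i=38: K-G =  4 → E
  i=39: O-D = 11 → L
  i=40: F-G = 25 → Z
  i=41: P-P =  0 → A
  i=42: Y-U =  4 → E
  i=43: D-Y =  5 → F
  i=44: B-P = 12 → M
  shifts repeat with period 8: ZAEFMFEL

ZAEFMFEL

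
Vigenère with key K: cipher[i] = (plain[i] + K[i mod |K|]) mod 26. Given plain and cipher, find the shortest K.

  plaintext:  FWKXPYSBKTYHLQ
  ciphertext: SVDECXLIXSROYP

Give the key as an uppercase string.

  i= 0: S-F = 13 → N
  i= 1: V-W = 25 → Z
  i= 2: D-K = 19 → T
  i= 3: E-X =  7 → H
  i= 4: C-P = 13 → N
  i= 5: X-Y = 25 → Z
  i= 6: L-S = 19 → T
  i= 7: I-B =  7 → H
  i= 8: X-K = 13 → N
  i= 9: S-T = 25 → Z
  i=10: R-Y = 19 → T
  i=11: O-H =  7 → H
  i=12: Y-L = 13 → N
  i=13: P-Q = 25 → Z
  shifts repeat with period 4: NZTH

NZTH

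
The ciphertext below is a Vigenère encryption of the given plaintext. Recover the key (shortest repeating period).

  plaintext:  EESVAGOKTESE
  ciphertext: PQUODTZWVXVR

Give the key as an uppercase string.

LMCTDN

  i= 0: P-E = 11 → L
  i= 1: Q-E = 12 → M
  i= 2: U-S =  2 → C
  i= 3: O-V = 19 → T
  i= 4: D-A =  3 → D
  i= 5: T-G = 13 → N
  i= 6: Z-O = 11 → L
  i= 7: W-K = 12 → M
  i= 8: V-T =  2 → C
  i= 9: X-E = 19 → T
  i=10: V-S =  3 → D
  i=11: R-E = 13 → N
  shifts repeat with period 6: LMCTDN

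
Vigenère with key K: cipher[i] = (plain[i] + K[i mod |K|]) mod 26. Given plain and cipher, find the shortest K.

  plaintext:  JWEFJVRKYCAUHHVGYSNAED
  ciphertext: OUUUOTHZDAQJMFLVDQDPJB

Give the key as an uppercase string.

  i= 0: O-J =  5 → F
  i= 1: U-W = 24 → Y
  i= 2: U-E = 16 → Q
  i= 3: U-F = 15 → P
  i= 4: O-J =  5 → F
  i= 5: T-V = 24 → Y
  i= 6: H-R = 16 → Q
  i= 7: Z-K = 15 → P
  i= 8: D-Y =  5 → F
  i= 9: A-C = 24 → Y
  i=10: Q-A = 16 → Q
  i=11: J-U = 15 → P
  i=12: M-H =  5 → F
  i=13: F-H = 24 → Y
  i=14: L-V = 16 → Q
  i=15: V-G = 15 → P
  i=16: D-Y =  5 → F
  i=17: Q-S = 24 → Y
  i=18: D-N = 16 → Q
  i=19: P-A = 15 → P
  i=20: J-E =  5 → F
  i=21: B-D = 24 → Y
  shifts repeat with period 4: FYQP

FYQP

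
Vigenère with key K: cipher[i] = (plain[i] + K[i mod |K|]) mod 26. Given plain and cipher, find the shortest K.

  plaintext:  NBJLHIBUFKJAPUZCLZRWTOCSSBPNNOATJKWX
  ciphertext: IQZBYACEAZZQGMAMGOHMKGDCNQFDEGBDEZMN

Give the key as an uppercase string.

VPQQRSBK

  i= 0: I-N = 21 → V
  i= 1: Q-B = 15 → P
  i= 2: Z-J = 16 → Q
  i= 3: B-L = 16 → Q
  i= 4: Y-H = 17 → R
  i= 5: A-I = 18 → S
  i= 6: C-B =  1 → B
  i= 7: E-U = 10 → K
  i= 8: A-F = 21 → V
  i= 9: Z-K = 15 → P
  i=10: Z-J = 16 → Q
  i=11: Q-A = 16 → Q
  i=12: G-P = 17 → R
  i=13: M-U = 18 → S
  i=14: A-Z =  1 → B
  i=15: M-C = 10 → K
  i=16: G-L = 21 → V
  i=17: O-Z = 15 → P
  i=18: H-R = 16 → Q
  i=19: M-W = 16 → Q
  i=20: K-T = 17 → R
  i=21: G-O = 18 → S
  i=22: D-C =  1 → B
  i=23: C-S = 10 → K
  i=24: N-S = 21 → V
  i=25: Q-B = 15 → P
  i=26: F-P = 16 → Q
  i=27: D-N = 16 → Q
  i=28: E-N = 17 → R
  i=29: G-O = 18 → S
  i=30: B-A =  1 → B
  i=31: D-T = 10 → K
  i=32: E-J = 21 → V
  i=33: Z-K = 15 → P
  i=34: M-W = 16 → Q
  i=35: N-X = 16 → Q
  shifts repeat with period 8: VPQQRSBK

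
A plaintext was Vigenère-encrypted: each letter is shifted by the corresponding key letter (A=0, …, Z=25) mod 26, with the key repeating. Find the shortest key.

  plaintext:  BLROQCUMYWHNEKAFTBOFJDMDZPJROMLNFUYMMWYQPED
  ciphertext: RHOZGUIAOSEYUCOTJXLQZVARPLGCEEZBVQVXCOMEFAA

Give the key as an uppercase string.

QWXLQSOO

  i= 0: R-B = 16 → Q
  i= 1: H-L = 22 → W
  i= 2: O-R = 23 → X
  i= 3: Z-O = 11 → L
  i= 4: G-Q = 16 → Q
  i= 5: U-C = 18 → S
  i= 6: I-U = 14 → O
  i= 7: A-M = 14 → O
  i= 8: O-Y = 16 → Q
  i= 9: S-W = 22 → W
  i=10: E-H = 23 → X
  i=11: Y-N = 11 → L
  i=12: U-E = 16 → Q
  i=13: C-K = 18 → S
  i=14: O-A = 14 → O
  i=15: T-F = 14 → O
  i=16: J-T = 16 → Q
  i=17: X-B = 22 → W
  i=18: L-O = 23 → X
  i=19: Q-F = 11 → L
  i=20: Z-J = 16 → Q
  i=21: V-D = 18 → S
  i=22: A-M = 14 → O
  i=23: R-D = 14 → O
  i=24: P-Z = 16 → Q
  i=25: L-P = 22 → W
  i=26: G-J = 23 → X
  i=27: C-R = 11 → L
  i=28: E-O = 16 → Q
  i=29: E-M = 18 → S
  i=30: Z-L = 14 → O
  i=31: B-N = 14 → O
  i=32: V-F = 16 → Q
  i=33: Q-U = 22 → W
  i=34: V-Y = 23 → X
  i=35: X-M = 11 → L
  i=36: C-M = 16 → Q
  i=37: O-W = 18 → S
  i=38: M-Y = 14 → O
  i=39: E-Q = 14 → O
  i=40: F-P = 16 → Q
  i=41: A-E = 22 → W
  i=42: A-D = 23 → X
  shifts repeat with period 8: QWXLQSOO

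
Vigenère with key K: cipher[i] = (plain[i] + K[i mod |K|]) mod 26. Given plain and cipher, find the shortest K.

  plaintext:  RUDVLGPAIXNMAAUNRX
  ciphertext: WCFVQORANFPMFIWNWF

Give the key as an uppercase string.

  i= 0: W-R =  5 → F
  i= 1: C-U =  8 → I
  i= 2: F-D =  2 → C
  i= 3: V-V =  0 → A
  i= 4: Q-L =  5 → F
  i= 5: O-G =  8 → I
  i= 6: R-P =  2 → C
  i= 7: A-A =  0 → A
  i= 8: N-I =  5 → F
  i= 9: F-X =  8 → I
  i=10: P-N =  2 → C
  i=11: M-M =  0 → A
  i=12: F-A =  5 → F
  i=13: I-A =  8 → I
  i=14: W-U =  2 → C
  i=15: N-N =  0 → A
  i=16: W-R =  5 → F
  i=17: F-X =  8 → I
  shifts repeat with period 4: FICA

FICA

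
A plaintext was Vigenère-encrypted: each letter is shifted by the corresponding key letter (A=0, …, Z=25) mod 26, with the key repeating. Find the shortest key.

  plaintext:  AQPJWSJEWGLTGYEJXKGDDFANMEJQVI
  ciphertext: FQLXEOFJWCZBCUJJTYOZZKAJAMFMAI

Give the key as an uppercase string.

FAWOIWW

  i= 0: F-A =  5 → F
  i= 1: Q-Q =  0 → A
  i= 2: L-P = 22 → W
  i= 3: X-J = 14 → O
  i= 4: E-W =  8 → I
  i= 5: O-S = 22 → W
  i= 6: F-J = 22 → W
  i= 7: J-E =  5 → F
  i= 8: W-W =  0 → A
  i= 9: C-G = 22 → W
  i=10: Z-L = 14 → O
  i=11: B-T =  8 → I
  i=12: C-G = 22 → W
  i=13: U-Y = 22 → W
  i=14: J-E =  5 → F
  i=15: J-J =  0 → A
  i=16: T-X = 22 → W
  i=17: Y-K = 14 → O
  i=18: O-G =  8 → I
  i=19: Z-D = 22 → W
  i=20: Z-D = 22 → W
  i=21: K-F =  5 → F
  i=22: A-A =  0 → A
  i=23: J-N = 22 → W
  i=24: A-M = 14 → O
  i=25: M-E =  8 → I
  i=26: F-J = 22 → W
  i=27: M-Q = 22 → W
  i=28: A-V =  5 → F
  i=29: I-I =  0 → A
  shifts repeat with period 7: FAWOIWW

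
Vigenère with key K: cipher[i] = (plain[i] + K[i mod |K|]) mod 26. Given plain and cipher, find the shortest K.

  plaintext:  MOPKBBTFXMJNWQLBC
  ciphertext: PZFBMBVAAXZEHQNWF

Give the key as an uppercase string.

DLQRLACV

  i= 0: P-M =  3 → D
  i= 1: Z-O = 11 → L
  i= 2: F-P = 16 → Q
  i= 3: B-K = 17 → R
  i= 4: M-B = 11 → L
  i= 5: B-B =  0 → A
  i= 6: V-T =  2 → C
  i= 7: A-F = 21 → V
  i= 8: A-X =  3 → D
  i= 9: X-M = 11 → L
  i=10: Z-J = 16 → Q
  i=11: E-N = 17 → R
  i=12: H-W = 11 → L
  i=13: Q-Q =  0 → A
  i=14: N-L =  2 → C
  i=15: W-B = 21 → V
  i=16: F-C =  3 → D
  shifts repeat with period 8: DLQRLACV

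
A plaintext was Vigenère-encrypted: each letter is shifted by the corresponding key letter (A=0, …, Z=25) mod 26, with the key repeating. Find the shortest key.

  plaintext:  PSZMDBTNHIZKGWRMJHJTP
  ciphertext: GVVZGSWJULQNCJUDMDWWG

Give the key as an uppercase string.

  i= 0: G-P = 17 → R
  i= 1: V-S =  3 → D
  i= 2: V-Z = 22 → W
  i= 3: Z-M = 13 → N
  i= 4: G-D =  3 → D
  i= 5: S-B = 17 → R
  i= 6: W-T =  3 → D
  i= 7: J-N = 22 → W
  i= 8: U-H = 13 → N
  i= 9: L-I =  3 → D
  i=10: Q-Z = 17 → R
  i=11: N-K =  3 → D
  i=12: C-G = 22 → W
  i=13: J-W = 13 → N
  i=14: U-R =  3 → D
  i=15: D-M = 17 → R
  i=16: M-J =  3 → D
  i=17: D-H = 22 → W
  i=18: W-J = 13 → N
  i=19: W-T =  3 → D
  i=20: G-P = 17 → R
  shifts repeat with period 5: RDWND

RDWND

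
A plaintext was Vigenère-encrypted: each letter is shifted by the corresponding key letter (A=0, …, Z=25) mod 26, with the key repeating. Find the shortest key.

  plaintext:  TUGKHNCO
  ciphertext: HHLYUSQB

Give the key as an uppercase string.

  i= 0: H-T = 14 → O
  i= 1: H-U = 13 → N
  i= 2: L-G =  5 → F
  i= 3: Y-K = 14 → O
  i= 4: U-H = 13 → N
  i= 5: S-N =  5 → F
  i= 6: Q-C = 14 → O
  i= 7: B-O = 13 → N
  shifts repeat with period 3: ONF

ONF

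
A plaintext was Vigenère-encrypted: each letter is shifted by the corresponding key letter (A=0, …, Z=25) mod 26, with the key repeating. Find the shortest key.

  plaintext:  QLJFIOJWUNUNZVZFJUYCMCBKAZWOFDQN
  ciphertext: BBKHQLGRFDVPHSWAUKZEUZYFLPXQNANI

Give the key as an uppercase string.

LQBCIXXV

  i= 0: B-Q = 11 → L
  i= 1: B-L = 16 → Q
  i= 2: K-J =  1 → B
  i= 3: H-F =  2 → C
  i= 4: Q-I =  8 → I
  i= 5: L-O = 23 → X
  i= 6: G-J = 23 → X
  i= 7: R-W = 21 → V
  i= 8: F-U = 11 → L
  i= 9: D-N = 16 → Q
  i=10: V-U =  1 → B
  i=11: P-N =  2 → C
  i=12: H-Z =  8 → I
  i=13: S-V = 23 → X
  i=14: W-Z = 23 → X
  i=15: A-F = 21 → V
  i=16: U-J = 11 → L
  i=17: K-U = 16 → Q
  i=18: Z-Y =  1 → B
  i=19: E-C =  2 → C
  i=20: U-M =  8 → I
  i=21: Z-C = 23 → X
  i=22: Y-B = 23 → X
  i=23: F-K = 21 → V
  i=24: L-A = 11 → L
  i=25: P-Z = 16 → Q
  i=26: X-W =  1 → B
  i=27: Q-O =  2 → C
  i=28: N-F =  8 → I
  i=29: A-D = 23 → X
  i=30: N-Q = 23 → X
  i=31: I-N = 21 → V
  shifts repeat with period 8: LQBCIXXV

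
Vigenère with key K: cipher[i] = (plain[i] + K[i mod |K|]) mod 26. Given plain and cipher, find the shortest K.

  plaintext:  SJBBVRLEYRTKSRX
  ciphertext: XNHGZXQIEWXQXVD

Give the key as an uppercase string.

  i= 0: X-S =  5 → F
  i= 1: N-J =  4 → E
  i= 2: H-B =  6 → G
  i= 3: G-B =  5 → F
  i= 4: Z-V =  4 → E
  i= 5: X-R =  6 → G
  i= 6: Q-L =  5 → F
  i= 7: I-E =  4 → E
  i= 8: E-Y =  6 → G
  i= 9: W-R =  5 → F
  i=10: X-T =  4 → E
  i=11: Q-K =  6 → G
  i=12: X-S =  5 → F
  i=13: V-R =  4 → E
  i=14: D-X =  6 → G
  shifts repeat with period 3: FEG

FEG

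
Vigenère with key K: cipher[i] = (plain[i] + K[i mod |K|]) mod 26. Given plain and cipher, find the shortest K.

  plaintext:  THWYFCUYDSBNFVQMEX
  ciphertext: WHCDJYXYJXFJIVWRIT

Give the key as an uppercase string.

  i= 0: W-T =  3 → D
  i= 1: H-H =  0 → A
  i= 2: C-W =  6 → G
  i= 3: D-Y =  5 → F
  i= 4: J-F =  4 → E
  i= 5: Y-C = 22 → W
  i= 6: X-U =  3 → D
  i= 7: Y-Y =  0 → A
  i= 8: J-D =  6 → G
  i= 9: X-S =  5 → F
  i=10: F-B =  4 → E
  i=11: J-N = 22 → W
  i=12: I-F =  3 → D
  i=13: V-V =  0 → A
  i=14: W-Q =  6 → G
  i=15: R-M =  5 → F
  i=16: I-E =  4 → E
  i=17: T-X = 22 → W
  shifts repeat with period 6: DAGFEW

DAGFEW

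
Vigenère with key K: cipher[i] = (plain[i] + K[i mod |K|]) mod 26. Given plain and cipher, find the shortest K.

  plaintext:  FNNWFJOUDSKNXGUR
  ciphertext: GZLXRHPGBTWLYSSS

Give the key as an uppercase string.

  i= 0: G-F =  1 → B
  i= 1: Z-N = 12 → M
  i= 2: L-N = 24 → Y
  i= 3: X-W =  1 → B
  i= 4: R-F = 12 → M
  i= 5: H-J = 24 → Y
  i= 6: P-O =  1 → B
  i= 7: G-U = 12 → M
  i= 8: B-D = 24 → Y
  i= 9: T-S =  1 → B
  i=10: W-K = 12 → M
  i=11: L-N = 24 → Y
  i=12: Y-X =  1 → B
  i=13: S-G = 12 → M
  i=14: S-U = 24 → Y
  i=15: S-R =  1 → B
  shifts repeat with period 3: BMY

BMY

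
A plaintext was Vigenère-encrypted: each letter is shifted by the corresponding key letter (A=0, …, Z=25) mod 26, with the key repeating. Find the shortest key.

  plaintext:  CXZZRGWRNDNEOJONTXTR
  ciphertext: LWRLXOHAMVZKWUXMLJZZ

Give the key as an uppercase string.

JZSMGIL

  i= 0: L-C =  9 → J
  i= 1: W-X = 25 → Z
  i= 2: R-Z = 18 → S
  i= 3: L-Z = 12 → M
  i= 4: X-R =  6 → G
  i= 5: O-G =  8 → I
  i= 6: H-W = 11 → L
  i= 7: A-R =  9 → J
  i= 8: M-N = 25 → Z
  i= 9: V-D = 18 → S
  i=10: Z-N = 12 → M
  i=11: K-E =  6 → G
  i=12: W-O =  8 → I
  i=13: U-J = 11 → L
  i=14: X-O =  9 → J
  i=15: M-N = 25 → Z
  i=16: L-T = 18 → S
  i=17: J-X = 12 → M
  i=18: Z-T =  6 → G
  i=19: Z-R =  8 → I
  shifts repeat with period 7: JZSMGIL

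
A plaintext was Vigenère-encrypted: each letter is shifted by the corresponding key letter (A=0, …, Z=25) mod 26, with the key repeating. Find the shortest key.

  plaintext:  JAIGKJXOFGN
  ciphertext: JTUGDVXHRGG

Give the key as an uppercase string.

ATM

  i= 0: J-J =  0 → A
  i= 1: T-A = 19 → T
  i= 2: U-I = 12 → M
  i= 3: G-G =  0 → A
  i= 4: D-K = 19 → T
  i= 5: V-J = 12 → M
  i= 6: X-X =  0 → A
  i= 7: H-O = 19 → T
  i= 8: R-F = 12 → M
  i= 9: G-G =  0 → A
  i=10: G-N = 19 → T
  shifts repeat with period 3: ATM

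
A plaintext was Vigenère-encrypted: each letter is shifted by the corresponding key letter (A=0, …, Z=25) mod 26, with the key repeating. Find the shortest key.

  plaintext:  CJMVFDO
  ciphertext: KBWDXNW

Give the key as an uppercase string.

ISK

  i= 0: K-C =  8 → I
  i= 1: B-J = 18 → S
  i= 2: W-M = 10 → K
  i= 3: D-V =  8 → I
  i= 4: X-F = 18 → S
  i= 5: N-D = 10 → K
  i= 6: W-O =  8 → I
  shifts repeat with period 3: ISK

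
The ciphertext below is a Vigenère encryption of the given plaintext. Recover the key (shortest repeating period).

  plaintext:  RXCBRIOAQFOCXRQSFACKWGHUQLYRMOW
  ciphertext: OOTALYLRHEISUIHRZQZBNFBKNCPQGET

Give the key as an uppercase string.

  i= 0: O-R = 23 → X
  i= 1: O-X = 17 → R
  i= 2: T-C = 17 → R
  i= 3: A-B = 25 → Z
  i= 4: L-R = 20 → U
  i= 5: Y-I = 16 → Q
  i= 6: L-O = 23 → X
  i= 7: R-A = 17 → R
  i= 8: H-Q = 17 → R
  i= 9: E-F = 25 → Z
  i=10: I-O = 20 → U
  i=11: S-C = 16 → Q
  i=12: U-X = 23 → X
  i=13: I-R = 17 → R
  i=14: H-Q = 17 → R
  i=15: R-S = 25 → Z
  i=16: Z-F = 20 → U
  i=17: Q-A = 16 → Q
  i=18: Z-C = 23 → X
  i=19: B-K = 17 → R
  i=20: N-W = 17 → R
  i=21: F-G = 25 → Z
  i=22: B-H = 20 → U
  i=23: K-U = 16 → Q
  i=24: N-Q = 23 → X
  i=25: C-L = 17 → R
  i=26: P-Y = 17 → R
  i=27: Q-R = 25 → Z
  i=28: G-M = 20 → U
  i=29: E-O = 16 → Q
  i=30: T-W = 23 → X
  shifts repeat with period 6: XRRZUQ

XRRZUQ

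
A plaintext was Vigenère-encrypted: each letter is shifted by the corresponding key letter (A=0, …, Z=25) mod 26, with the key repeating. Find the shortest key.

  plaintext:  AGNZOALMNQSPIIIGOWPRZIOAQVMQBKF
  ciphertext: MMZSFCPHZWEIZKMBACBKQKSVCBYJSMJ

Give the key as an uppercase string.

MGMTRCEV

  i= 0: M-A = 12 → M
  i= 1: M-G =  6 → G
  i= 2: Z-N = 12 → M
  i= 3: S-Z = 19 → T
  i= 4: F-O = 17 → R
  i= 5: C-A =  2 → C
  i= 6: P-L =  4 → E
  i= 7: H-M = 21 → V
  i= 8: Z-N = 12 → M
  i= 9: W-Q =  6 → G
  i=10: E-S = 12 → M
  i=11: I-P = 19 → T
  i=12: Z-I = 17 → R
  i=13: K-I =  2 → C
  i=14: M-I =  4 → E
  i=15: B-G = 21 → V
  i=16: A-O = 12 → M
  i=17: C-W =  6 → G
  i=18: B-P = 12 → M
  i=19: K-R = 19 → T
  i=20: Q-Z = 17 → R
  i=21: K-I =  2 → C
  i=22: S-O =  4 → E
  i=23: V-A = 21 → V
  i=24: C-Q = 12 → M
  i=25: B-V =  6 → G
  i=26: Y-M = 12 → M
  i=27: J-Q = 19 → T
  i=28: S-B = 17 → R
  i=29: M-K =  2 → C
  i=30: J-F =  4 → E
  shifts repeat with period 8: MGMTRCEV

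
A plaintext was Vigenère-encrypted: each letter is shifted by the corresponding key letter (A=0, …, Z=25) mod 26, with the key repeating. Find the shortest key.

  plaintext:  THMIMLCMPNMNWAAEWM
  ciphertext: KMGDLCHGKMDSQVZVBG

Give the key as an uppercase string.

RFUVZ

  i= 0: K-T = 17 → R
  i= 1: M-H =  5 → F
  i= 2: G-M = 20 → U
  i= 3: D-I = 21 → V
  i= 4: L-M = 25 → Z
  i= 5: C-L = 17 → R
  i= 6: H-C =  5 → F
  i= 7: G-M = 20 → U
  i= 8: K-P = 21 → V
  i= 9: M-N = 25 → Z
  i=10: D-M = 17 → R
  i=11: S-N =  5 → F
  i=12: Q-W = 20 → U
  i=13: V-A = 21 → V
  i=14: Z-A = 25 → Z
  i=15: V-E = 17 → R
  i=16: B-W =  5 → F
  i=17: G-M = 20 → U
  shifts repeat with period 5: RFUVZ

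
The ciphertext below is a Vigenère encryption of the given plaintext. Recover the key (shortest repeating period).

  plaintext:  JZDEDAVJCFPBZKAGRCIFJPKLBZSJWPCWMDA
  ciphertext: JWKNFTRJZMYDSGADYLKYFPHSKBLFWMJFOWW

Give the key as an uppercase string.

  i= 0: J-J =  0 → A
  i= 1: W-Z = 23 → X
  i= 2: K-D =  7 → H
  i= 3: N-E =  9 → J
  i= 4: F-D =  2 → C
  i= 5: T-A = 19 → T
  i= 6: R-V = 22 → W
  i= 7: J-J =  0 → A
  i= 8: Z-C = 23 → X
  i= 9: M-F =  7 → H
  i=10: Y-P =  9 → J
  i=11: D-B =  2 → C
  i=12: S-Z = 19 → T
  i=13: G-K = 22 → W
  i=14: A-A =  0 → A
  i=15: D-G = 23 → X
  i=16: Y-R =  7 → H
  i=17: L-C =  9 → J
  i=18: K-I =  2 → C
  i=19: Y-F = 19 → T
  i=20: F-J = 22 → W
  i=21: P-P =  0 → A
  i=22: H-K = 23 → X
  i=23: S-L =  7 → H
  i=24: K-B =  9 → J
  i=25: B-Z =  2 → C
  i=26: L-S = 19 → T
  i=27: F-J = 22 → W
  i=28: W-W =  0 → A
  i=29: M-P = 23 → X
  i=30: J-C =  7 → H
  i=31: F-W =  9 → J
  i=32: O-M =  2 → C
  i=33: W-D = 19 → T
  i=34: W-A = 22 → W
  shifts repeat with period 7: AXHJCTW

AXHJCTW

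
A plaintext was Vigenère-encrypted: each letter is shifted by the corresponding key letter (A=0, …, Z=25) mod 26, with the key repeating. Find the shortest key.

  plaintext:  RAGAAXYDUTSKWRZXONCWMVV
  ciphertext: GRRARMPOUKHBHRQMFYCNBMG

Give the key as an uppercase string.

PRLAR

  i= 0: G-R = 15 → P
  i= 1: R-A = 17 → R
  i= 2: R-G = 11 → L
  i= 3: A-A =  0 → A
  i= 4: R-A = 17 → R
  i= 5: M-X = 15 → P
  i= 6: P-Y = 17 → R
  i= 7: O-D = 11 → L
  i= 8: U-U =  0 → A
  i= 9: K-T = 17 → R
  i=10: H-S = 15 → P
  i=11: B-K = 17 → R
  i=12: H-W = 11 → L
  i=13: R-R =  0 → A
  i=14: Q-Z = 17 → R
  i=15: M-X = 15 → P
  i=16: F-O = 17 → R
  i=17: Y-N = 11 → L
  i=18: C-C =  0 → A
  i=19: N-W = 17 → R
  i=20: B-M = 15 → P
  i=21: M-V = 17 → R
  i=22: G-V = 11 → L
  shifts repeat with period 5: PRLAR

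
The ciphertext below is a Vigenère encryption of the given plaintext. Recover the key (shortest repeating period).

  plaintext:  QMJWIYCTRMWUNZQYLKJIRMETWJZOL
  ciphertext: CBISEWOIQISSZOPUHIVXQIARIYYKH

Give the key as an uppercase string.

  i= 0: C-Q = 12 → M
  i= 1: B-M = 15 → P
  i= 2: I-J = 25 → Z
  i= 3: S-W = 22 → W
  i= 4: E-I = 22 → W
  i= 5: W-Y = 24 → Y
  i= 6: O-C = 12 → M
  i= 7: I-T = 15 → P
  i= 8: Q-R = 25 → Z
  i= 9: I-M = 22 → W
  i=10: S-W = 22 → W
  i=11: S-U = 24 → Y
  i=12: Z-N = 12 → M
  i=13: O-Z = 15 → P
  i=14: P-Q = 25 → Z
  i=15: U-Y = 22 → W
  i=16: H-L = 22 → W
  i=17: I-K = 24 → Y
  i=18: V-J = 12 → M
  i=19: X-I = 15 → P
  i=20: Q-R = 25 → Z
  i=21: I-M = 22 → W
  i=22: A-E = 22 → W
  i=23: R-T = 24 → Y
  i=24: I-W = 12 → M
  i=25: Y-J = 15 → P
  i=26: Y-Z = 25 → Z
  i=27: K-O = 22 → W
  i=28: H-L = 22 → W
  shifts repeat with period 6: MPZWWY

MPZWWY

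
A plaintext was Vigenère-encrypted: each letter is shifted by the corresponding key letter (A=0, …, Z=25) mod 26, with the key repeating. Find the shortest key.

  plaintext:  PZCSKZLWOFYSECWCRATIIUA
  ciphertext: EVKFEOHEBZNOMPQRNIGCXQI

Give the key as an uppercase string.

PWINU

  i= 0: E-P = 15 → P
  i= 1: V-Z = 22 → W
  i= 2: K-C =  8 → I
  i= 3: F-S = 13 → N
  i= 4: E-K = 20 → U
  i= 5: O-Z = 15 → P
  i= 6: H-L = 22 → W
  i= 7: E-W =  8 → I
  i= 8: B-O = 13 → N
  i= 9: Z-F = 20 → U
  i=10: N-Y = 15 → P
  i=11: O-S = 22 → W
  i=12: M-E =  8 → I
  i=13: P-C = 13 → N
  i=14: Q-W = 20 → U
  i=15: R-C = 15 → P
  i=16: N-R = 22 → W
  i=17: I-A =  8 → I
  i=18: G-T = 13 → N
  i=19: C-I = 20 → U
  i=20: X-I = 15 → P
  i=21: Q-U = 22 → W
  i=22: I-A =  8 → I
  shifts repeat with period 5: PWINU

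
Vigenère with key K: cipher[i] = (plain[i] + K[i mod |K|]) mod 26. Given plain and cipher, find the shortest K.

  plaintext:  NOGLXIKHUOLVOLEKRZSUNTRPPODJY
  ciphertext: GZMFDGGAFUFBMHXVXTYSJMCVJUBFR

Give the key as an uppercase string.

  i= 0: G-N = 19 → T
  i= 1: Z-O = 11 → L
  i= 2: M-G =  6 → G
  i= 3: F-L = 20 → U
  i= 4: D-X =  6 → G
  i= 5: G-I = 24 → Y
  i= 6: G-K = 22 → W
  i= 7: A-H = 19 → T
  i= 8: F-U = 11 → L
  i= 9: U-O =  6 → G
  i=10: F-L = 20 → U
  i=11: B-V =  6 → G
  i=12: M-O = 24 → Y
  i=13: H-L = 22 → W
  i=14: X-E = 19 → T
  i=15: V-K = 11 → L
  i=16: X-R =  6 → G
  i=17: T-Z = 20 → U
  i=18: Y-S =  6 → G
  i=19: S-U = 24 → Y
  i=20: J-N = 22 → W
  i=21: M-T = 19 → T
  i=22: C-R = 11 → L
  i=23: V-P =  6 → G
  i=24: J-P = 20 → U
  i=25: U-O =  6 → G
  i=26: B-D = 24 → Y
  i=27: F-J = 22 → W
  i=28: R-Y = 19 → T
  shifts repeat with period 7: TLGUGYW

TLGUGYW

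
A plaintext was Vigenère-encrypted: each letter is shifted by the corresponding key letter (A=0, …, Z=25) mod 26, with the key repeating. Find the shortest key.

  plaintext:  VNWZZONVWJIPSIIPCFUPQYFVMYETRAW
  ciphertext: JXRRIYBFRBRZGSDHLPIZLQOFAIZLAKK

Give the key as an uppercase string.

OKVSJK

  i= 0: J-V = 14 → O
  i= 1: X-N = 10 → K
  i= 2: R-W = 21 → V
  i= 3: R-Z = 18 → S
  i= 4: I-Z =  9 → J
  i= 5: Y-O = 10 → K
  i= 6: B-N = 14 → O
  i= 7: F-V = 10 → K
  i= 8: R-W = 21 → V
  i= 9: B-J = 18 → S
  i=10: R-I =  9 → J
  i=11: Z-P = 10 → K
  i=12: G-S = 14 → O
  i=13: S-I = 10 → K
  i=14: D-I = 21 → V
  i=15: H-P = 18 → S
  i=16: L-C =  9 → J
  i=17: P-F = 10 → K
  i=18: I-U = 14 → O
  i=19: Z-P = 10 → K
  i=20: L-Q = 21 → V
  i=21: Q-Y = 18 → S
  i=22: O-F =  9 → J
  i=23: F-V = 10 → K
  i=24: A-M = 14 → O
  i=25: I-Y = 10 → K
  i=26: Z-E = 21 → V
  i=27: L-T = 18 → S
  i=28: A-R =  9 → J
  i=29: K-A = 10 → K
  i=30: K-W = 14 → O
  shifts repeat with period 6: OKVSJK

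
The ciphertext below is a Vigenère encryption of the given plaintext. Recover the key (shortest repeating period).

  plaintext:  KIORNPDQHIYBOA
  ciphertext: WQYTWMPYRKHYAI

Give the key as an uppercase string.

  i= 0: W-K = 12 → M
  i= 1: Q-I =  8 → I
  i= 2: Y-O = 10 → K
  i= 3: T-R =  2 → C
  i= 4: W-N =  9 → J
  i= 5: M-P = 23 → X
  i= 6: P-D = 12 → M
  i= 7: Y-Q =  8 → I
  i= 8: R-H = 10 → K
  i= 9: K-I =  2 → C
  i=10: H-Y =  9 → J
  i=11: Y-B = 23 → X
  i=12: A-O = 12 → M
  i=13: I-A =  8 → I
  shifts repeat with period 6: MIKCJX

MIKCJX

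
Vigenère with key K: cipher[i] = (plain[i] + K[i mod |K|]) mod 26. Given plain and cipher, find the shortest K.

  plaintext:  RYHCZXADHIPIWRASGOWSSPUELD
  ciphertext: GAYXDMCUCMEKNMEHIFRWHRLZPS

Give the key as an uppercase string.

  i= 0: G-R = 15 → P
  i= 1: A-Y =  2 → C
  i= 2: Y-H = 17 → R
  i= 3: X-C = 21 → V
  i= 4: D-Z =  4 → E
  i= 5: M-X = 15 → P
  i= 6: C-A =  2 → C
  i= 7: U-D = 17 → R
  i= 8: C-H = 21 → V
  i= 9: M-I =  4 → E
  i=10: E-P = 15 → P
  i=11: K-I =  2 → C
  i=12: N-W = 17 → R
  i=13: M-R = 21 → V
  i=14: E-A =  4 → E
  i=15: H-S = 15 → P
  i=16: I-G =  2 → C
  i=17: F-O = 17 → R
  i=18: R-W = 21 → V
  i=19: W-S =  4 → E
  i=20: H-S = 15 → P
  i=21: R-P =  2 → C
  i=22: L-U = 17 → R
  i=23: Z-E = 21 → V
  i=24: P-L =  4 → E
  i=25: S-D = 15 → P
  shifts repeat with period 5: PCRVE

PCRVE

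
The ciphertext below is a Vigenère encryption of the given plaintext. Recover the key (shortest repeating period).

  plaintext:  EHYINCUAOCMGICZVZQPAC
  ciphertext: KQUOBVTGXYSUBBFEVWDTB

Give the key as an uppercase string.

GJWGOTZ

  i= 0: K-E =  6 → G
  i= 1: Q-H =  9 → J
  i= 2: U-Y = 22 → W
  i= 3: O-I =  6 → G
  i= 4: B-N = 14 → O
  i= 5: V-C = 19 → T
  i= 6: T-U = 25 → Z
  i= 7: G-A =  6 → G
  i= 8: X-O =  9 → J
  i= 9: Y-C = 22 → W
  i=10: S-M =  6 → G
  i=11: U-G = 14 → O
  i=12: B-I = 19 → T
  i=13: B-C = 25 → Z
  i=14: F-Z =  6 → G
  i=15: E-V =  9 → J
  i=16: V-Z = 22 → W
  i=17: W-Q =  6 → G
  i=18: D-P = 14 → O
  i=19: T-A = 19 → T
  i=20: B-C = 25 → Z
  shifts repeat with period 7: GJWGOTZ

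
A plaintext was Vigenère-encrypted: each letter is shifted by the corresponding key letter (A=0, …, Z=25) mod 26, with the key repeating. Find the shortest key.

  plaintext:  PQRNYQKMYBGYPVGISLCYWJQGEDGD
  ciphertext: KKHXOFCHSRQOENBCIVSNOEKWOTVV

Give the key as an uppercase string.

  i= 0: K-P = 21 → V
  i= 1: K-Q = 20 → U
  i= 2: H-R = 16 → Q
  i= 3: X-N = 10 → K
  i= 4: O-Y = 16 → Q
  i= 5: F-Q = 15 → P
  i= 6: C-K = 18 → S
  i= 7: H-M = 21 → V
  i= 8: S-Y = 20 → U
  i= 9: R-B = 16 → Q
  i=10: Q-G = 10 → K
  i=11: O-Y = 16 → Q
  i=12: E-P = 15 → P
  i=13: N-V = 18 → S
  i=14: B-G = 21 → V
  i=15: C-I = 20 → U
  i=16: I-S = 16 → Q
  i=17: V-L = 10 → K
  i=18: S-C = 16 → Q
  i=19: N-Y = 15 → P
  i=20: O-W = 18 → S
  i=21: E-J = 21 → V
  i=22: K-Q = 20 → U
  i=23: W-G = 16 → Q
  i=24: O-E = 10 → K
  i=25: T-D = 16 → Q
  i=26: V-G = 15 → P
  i=27: V-D = 18 → S
  shifts repeat with period 7: VUQKQPS

VUQKQPS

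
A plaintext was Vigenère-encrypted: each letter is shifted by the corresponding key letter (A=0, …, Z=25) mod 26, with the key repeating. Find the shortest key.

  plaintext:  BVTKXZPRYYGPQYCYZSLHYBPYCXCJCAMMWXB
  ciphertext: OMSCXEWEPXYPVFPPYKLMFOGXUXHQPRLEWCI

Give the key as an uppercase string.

  i= 0: O-B = 13 → N
  i= 1: M-V = 17 → R
  i= 2: S-T = 25 → Z
  i= 3: C-K = 18 → S
  i= 4: X-X =  0 → A
  i= 5: E-Z =  5 → F
  i= 6: W-P =  7 → H
  i= 7: E-R = 13 → N
  i= 8: P-Y = 17 → R
  i= 9: X-Y = 25 → Z
  i=10: Y-G = 18 → S
  i=11: P-P =  0 → A
  i=12: V-Q =  5 → F
  i=13: F-Y =  7 → H
  i=14: P-C = 13 → N
  i=15: P-Y = 17 → R
  i=16: Y-Z = 25 → Z
  i=17: K-S = 18 → S
  i=18: L-L =  0 → A
  i=19: M-H =  5 → F
  i=20: F-Y =  7 → H
  i=21: O-B = 13 → N
  i=22: G-P = 17 → R
  i=23: X-Y = 25 → Z
  i=24: U-C = 18 → S
  i=25: X-X =  0 → A
  i=26: H-C =  5 → F
  i=27: Q-J =  7 → H
  i=28: P-C = 13 → N
  i=29: R-A = 17 → R
  i=30: L-M = 25 → Z
  i=31: E-M = 18 → S
  i=32: W-W =  0 → A
  i=33: C-X =  5 → F
  i=34: I-B =  7 → H
  shifts repeat with period 7: NRZSAFH

NRZSAFH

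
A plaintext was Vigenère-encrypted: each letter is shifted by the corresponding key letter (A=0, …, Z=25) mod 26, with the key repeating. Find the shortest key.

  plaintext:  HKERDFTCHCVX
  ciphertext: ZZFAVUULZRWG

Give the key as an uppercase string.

SPBJ

  i= 0: Z-H = 18 → S
  i= 1: Z-K = 15 → P
  i= 2: F-E =  1 → B
  i= 3: A-R =  9 → J
  i= 4: V-D = 18 → S
  i= 5: U-F = 15 → P
  i= 6: U-T =  1 → B
  i= 7: L-C =  9 → J
  i= 8: Z-H = 18 → S
  i= 9: R-C = 15 → P
  i=10: W-V =  1 → B
  i=11: G-X =  9 → J
  shifts repeat with period 4: SPBJ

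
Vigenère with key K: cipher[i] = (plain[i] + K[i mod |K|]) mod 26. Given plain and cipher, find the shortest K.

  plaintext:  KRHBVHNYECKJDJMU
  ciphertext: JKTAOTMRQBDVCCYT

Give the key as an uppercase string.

ZTM

  i= 0: J-K = 25 → Z
  i= 1: K-R = 19 → T
  i= 2: T-H = 12 → M
  i= 3: A-B = 25 → Z
  i= 4: O-V = 19 → T
  i= 5: T-H = 12 → M
  i= 6: M-N = 25 → Z
  i= 7: R-Y = 19 → T
  i= 8: Q-E = 12 → M
  i= 9: B-C = 25 → Z
  i=10: D-K = 19 → T
  i=11: V-J = 12 → M
  i=12: C-D = 25 → Z
  i=13: C-J = 19 → T
  i=14: Y-M = 12 → M
  i=15: T-U = 25 → Z
  shifts repeat with period 3: ZTM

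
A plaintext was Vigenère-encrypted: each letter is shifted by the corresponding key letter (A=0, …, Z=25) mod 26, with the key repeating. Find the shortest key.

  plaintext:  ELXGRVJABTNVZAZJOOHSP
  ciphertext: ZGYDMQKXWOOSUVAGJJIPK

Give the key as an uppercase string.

VVBX

  i= 0: Z-E = 21 → V
  i= 1: G-L = 21 → V
  i= 2: Y-X =  1 → B
  i= 3: D-G = 23 → X
  i= 4: M-R = 21 → V
  i= 5: Q-V = 21 → V
  i= 6: K-J =  1 → B
  i= 7: X-A = 23 → X
  i= 8: W-B = 21 → V
  i= 9: O-T = 21 → V
  i=10: O-N =  1 → B
  i=11: S-V = 23 → X
  i=12: U-Z = 21 → V
  i=13: V-A = 21 → V
  i=14: A-Z =  1 → B
  i=15: G-J = 23 → X
  i=16: J-O = 21 → V
  i=17: J-O = 21 → V
  i=18: I-H =  1 → B
  i=19: P-S = 23 → X
  i=20: K-P = 21 → V
  shifts repeat with period 4: VVBX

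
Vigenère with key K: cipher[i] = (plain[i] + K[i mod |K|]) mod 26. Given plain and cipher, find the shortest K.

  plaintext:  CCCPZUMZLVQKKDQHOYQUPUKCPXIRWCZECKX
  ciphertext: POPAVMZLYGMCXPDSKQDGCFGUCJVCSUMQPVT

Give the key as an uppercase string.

NMNLWS

  i= 0: P-C = 13 → N
  i= 1: O-C = 12 → M
  i= 2: P-C = 13 → N
  i= 3: A-P = 11 → L
  i= 4: V-Z = 22 → W
  i= 5: M-U = 18 → S
  i= 6: Z-M = 13 → N
  i= 7: L-Z = 12 → M
  i= 8: Y-L = 13 → N
  i= 9: G-V = 11 → L
  i=10: M-Q = 22 → W
  i=11: C-K = 18 → S
  i=12: X-K = 13 → N
  i=13: P-D = 12 → M
  i=14: D-Q = 13 → N
  i=15: S-H = 11 → L
  i=16: K-O = 22 → W
  i=17: Q-Y = 18 → S
  i=18: D-Q = 13 → N
  i=19: G-U = 12 → M
  i=20: C-P = 13 → N
  i=21: F-U = 11 → L
  i=22: G-K = 22 → W
  i=23: U-C = 18 → S
  i=24: C-P = 13 → N
  i=25: J-X = 12 → M
  i=26: V-I = 13 → N
  i=27: C-R = 11 → L
  i=28: S-W = 22 → W
  i=29: U-C = 18 → S
  i=30: M-Z = 13 → N
  i=31: Q-E = 12 → M
  i=32: P-C = 13 → N
  i=33: V-K = 11 → L
  i=34: T-X = 22 → W
  shifts repeat with period 6: NMNLWS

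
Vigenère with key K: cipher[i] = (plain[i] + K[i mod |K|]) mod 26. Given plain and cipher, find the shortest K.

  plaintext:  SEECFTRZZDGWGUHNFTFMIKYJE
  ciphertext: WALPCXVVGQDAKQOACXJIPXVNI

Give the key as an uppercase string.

  i= 0: W-S =  4 → E
  i= 1: A-E = 22 → W
  i= 2: L-E =  7 → H
  i= 3: P-C = 13 → N
  i= 4: C-F = 23 → X
  i= 5: X-T =  4 → E
  i= 6: V-R =  4 → E
  i= 7: V-Z = 22 → W
  i= 8: G-Z =  7 → H
  i= 9: Q-D = 13 → N
  i=10: D-G = 23 → X
  i=11: A-W =  4 → E
  i=12: K-G =  4 → E
  i=13: Q-U = 22 → W
  i=14: O-H =  7 → H
  i=15: A-N = 13 → N
  i=16: C-F = 23 → X
  i=17: X-T =  4 → E
  i=18: J-F =  4 → E
  i=19: I-M = 22 → W
  i=20: P-I =  7 → H
  i=21: X-K = 13 → N
  i=22: V-Y = 23 → X
  i=23: N-J =  4 → E
  i=24: I-E =  4 → E
  shifts repeat with period 6: EWHNXE

EWHNXE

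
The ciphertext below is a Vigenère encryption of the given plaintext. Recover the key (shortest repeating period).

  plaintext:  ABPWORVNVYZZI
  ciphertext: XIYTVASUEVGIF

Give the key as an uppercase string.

XHJ

  i= 0: X-A = 23 → X
  i= 1: I-B =  7 → H
  i= 2: Y-P =  9 → J
  i= 3: T-W = 23 → X
  i= 4: V-O =  7 → H
  i= 5: A-R =  9 → J
  i= 6: S-V = 23 → X
  i= 7: U-N =  7 → H
  i= 8: E-V =  9 → J
  i= 9: V-Y = 23 → X
  i=10: G-Z =  7 → H
  i=11: I-Z =  9 → J
  i=12: F-I = 23 → X
  shifts repeat with period 3: XHJ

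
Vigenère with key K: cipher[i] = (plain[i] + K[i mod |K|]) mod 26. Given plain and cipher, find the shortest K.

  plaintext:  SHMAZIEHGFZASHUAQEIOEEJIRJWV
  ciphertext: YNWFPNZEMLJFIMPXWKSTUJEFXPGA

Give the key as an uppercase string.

  i= 0: Y-S =  6 → G
  i= 1: N-H =  6 → G
  i= 2: W-M = 10 → K
  i= 3: F-A =  5 → F
  i= 4: P-Z = 16 → Q
  i= 5: N-I =  5 → F
  i= 6: Z-E = 21 → V
  i= 7: E-H = 23 → X
  i= 8: M-G =  6 → G
  i= 9: L-F =  6 → G
  i=10: J-Z = 10 → K
  i=11: F-A =  5 → F
  i=12: I-S = 16 → Q
  i=13: M-H =  5 → F
  i=14: P-U = 21 → V
  i=15: X-A = 23 → X
  i=16: W-Q =  6 → G
  i=17: K-E =  6 → G
  i=18: S-I = 10 → K
  i=19: T-O =  5 → F
  i=20: U-E = 16 → Q
  i=21: J-E =  5 → F
  i=22: E-J = 21 → V
  i=23: F-I = 23 → X
  i=24: X-R =  6 → G
  i=25: P-J =  6 → G
  i=26: G-W = 10 → K
  i=27: A-V =  5 → F
  shifts repeat with period 8: GGKFQFVX

GGKFQFVX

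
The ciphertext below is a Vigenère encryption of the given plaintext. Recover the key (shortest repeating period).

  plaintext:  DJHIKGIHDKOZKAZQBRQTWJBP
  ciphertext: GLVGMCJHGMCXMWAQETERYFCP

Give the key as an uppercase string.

  i= 0: G-D =  3 → D
  i= 1: L-J =  2 → C
  i= 2: V-H = 14 → O
  i= 3: G-I = 24 → Y
  i= 4: M-K =  2 → C
  i= 5: C-G = 22 → W
  i= 6: J-I =  1 → B
  i= 7: H-H =  0 → A
  i= 8: G-D =  3 → D
  i= 9: M-K =  2 → C
  i=10: C-O = 14 → O
  i=11: X-Z = 24 → Y
  i=12: M-K =  2 → C
  i=13: W-A = 22 → W
  i=14: A-Z =  1 → B
  i=15: Q-Q =  0 → A
  i=16: E-B =  3 → D
  i=17: T-R =  2 → C
  i=18: E-Q = 14 → O
  i=19: R-T = 24 → Y
  i=20: Y-W =  2 → C
  i=21: F-J = 22 → W
  i=22: C-B =  1 → B
  i=23: P-P =  0 → A
  shifts repeat with period 8: DCOYCWBA

DCOYCWBA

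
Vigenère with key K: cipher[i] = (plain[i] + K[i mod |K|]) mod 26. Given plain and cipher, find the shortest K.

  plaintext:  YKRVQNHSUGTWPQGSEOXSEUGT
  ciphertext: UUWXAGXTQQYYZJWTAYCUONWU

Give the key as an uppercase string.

WKFCKTQB

  i= 0: U-Y = 22 → W
  i= 1: U-K = 10 → K
  i= 2: W-R =  5 → F
  i= 3: X-V =  2 → C
  i= 4: A-Q = 10 → K
  i= 5: G-N = 19 → T
  i= 6: X-H = 16 → Q
  i= 7: T-S =  1 → B
  i= 8: Q-U = 22 → W
  i= 9: Q-G = 10 → K
  i=10: Y-T =  5 → F
  i=11: Y-W =  2 → C
  i=12: Z-P = 10 → K
  i=13: J-Q = 19 → T
  i=14: W-G = 16 → Q
  i=15: T-S =  1 → B
  i=16: A-E = 22 → W
  i=17: Y-O = 10 → K
  i=18: C-X =  5 → F
  i=19: U-S =  2 → C
  i=20: O-E = 10 → K
  i=21: N-U = 19 → T
  i=22: W-G = 16 → Q
  i=23: U-T =  1 → B
  shifts repeat with period 8: WKFCKTQB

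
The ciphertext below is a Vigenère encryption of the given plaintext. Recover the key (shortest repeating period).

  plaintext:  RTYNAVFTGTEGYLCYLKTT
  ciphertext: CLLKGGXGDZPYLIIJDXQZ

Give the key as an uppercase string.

  i= 0: C-R = 11 → L
  i= 1: L-T = 18 → S
  i= 2: L-Y = 13 → N
  i= 3: K-N = 23 → X
  i= 4: G-A =  6 → G
  i= 5: G-V = 11 → L
  i= 6: X-F = 18 → S
  i= 7: G-T = 13 → N
  i= 8: D-G = 23 → X
  i= 9: Z-T =  6 → G
  i=10: P-E = 11 → L
  i=11: Y-G = 18 → S
  i=12: L-Y = 13 → N
  i=13: I-L = 23 → X
  i=14: I-C =  6 → G
  i=15: J-Y = 11 → L
  i=16: D-L = 18 → S
  i=17: X-K = 13 → N
  i=18: Q-T = 23 → X
  i=19: Z-T =  6 → G
  shifts repeat with period 5: LSNXG

LSNXG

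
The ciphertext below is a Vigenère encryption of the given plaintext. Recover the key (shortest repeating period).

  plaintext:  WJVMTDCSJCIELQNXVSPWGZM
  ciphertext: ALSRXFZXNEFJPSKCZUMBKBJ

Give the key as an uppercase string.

  i= 0: A-W =  4 → E
  i= 1: L-J =  2 → C
  i= 2: S-V = 23 → X
  i= 3: R-M =  5 → F
  i= 4: X-T =  4 → E
  i= 5: F-D =  2 → C
  i= 6: Z-C = 23 → X
  i= 7: X-S =  5 → F
  i= 8: N-J =  4 → E
  i= 9: E-C =  2 → C
  i=10: F-I = 23 → X
  i=11: J-E =  5 → F
  i=12: P-L =  4 → E
  i=13: S-Q =  2 → C
  i=14: K-N = 23 → X
  i=15: C-X =  5 → F
  i=16: Z-V =  4 → E
  i=17: U-S =  2 → C
  i=18: M-P = 23 → X
  i=19: B-W =  5 → F
  i=20: K-G =  4 → E
  i=21: B-Z =  2 → C
  i=22: J-M = 23 → X
  shifts repeat with period 4: ECXF

ECXF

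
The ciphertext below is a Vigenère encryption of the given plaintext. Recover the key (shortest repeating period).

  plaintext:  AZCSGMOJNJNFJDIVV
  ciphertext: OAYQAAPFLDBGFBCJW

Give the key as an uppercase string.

  i= 0: O-A = 14 → O
  i= 1: A-Z =  1 → B
  i= 2: Y-C = 22 → W
  i= 3: Q-S = 24 → Y
  i= 4: A-G = 20 → U
  i= 5: A-M = 14 → O
  i= 6: P-O =  1 → B
  i= 7: F-J = 22 → W
  i= 8: L-N = 24 → Y
  i= 9: D-J = 20 → U
  i=10: B-N = 14 → O
  i=11: G-F =  1 → B
  i=12: F-J = 22 → W
  i=13: B-D = 24 → Y
  i=14: C-I = 20 → U
  i=15: J-V = 14 → O
  i=16: W-V =  1 → B
  shifts repeat with period 5: OBWYU

OBWYU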